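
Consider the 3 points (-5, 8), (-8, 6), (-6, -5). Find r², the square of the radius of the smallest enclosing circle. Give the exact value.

42.5

Call the three points A, B, C in the order given.
Side lengths²: AB² = 13, AC² = 170, BC² = 125.
Since AC² = 170 ≥ 125 + 13 = 138, the angle opposite AC is not acute, so the smallest enclosing circle has AC as diameter.
Centre = midpoint of AC = (-5.5, 1.5), r² = 170/4 = 42.5.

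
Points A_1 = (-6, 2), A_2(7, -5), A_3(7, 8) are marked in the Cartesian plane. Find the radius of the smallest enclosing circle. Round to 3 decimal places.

8.131

Side lengths²: A_1A_2² = 218, A_1A_3² = 205, A_2A_3² = 169.
Since A_1A_2² = 218 < 205 + 169 = 374, the triangle is acute, so the smallest enclosing circle is the circumcircle.
Circumcentre = (55/26, 1.5), r² = 22345/338.
r = √(22345/338) ≈ 8.131.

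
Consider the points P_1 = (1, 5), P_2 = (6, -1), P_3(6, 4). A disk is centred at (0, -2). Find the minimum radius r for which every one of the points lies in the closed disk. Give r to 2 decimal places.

The required radius is the distance from (0, -2) to the farthest point.
Squared distances: 50, 37, 72.
Maximum is 72, attained at P_3.
r = √72 ≈ 8.49.

8.49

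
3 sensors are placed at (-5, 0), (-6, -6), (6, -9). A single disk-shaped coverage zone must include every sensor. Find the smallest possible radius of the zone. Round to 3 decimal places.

7.106

Call the three points A, B, C in the order given.
Side lengths²: AB² = 37, AC² = 202, BC² = 153.
Since AC² = 202 ≥ 153 + 37 = 190, the angle opposite AC is not acute, so the smallest enclosing circle has AC as diameter.
Centre = midpoint of AC = (0.5, -4.5), r² = 202/4 = 50.5.
r = √(50.5) ≈ 7.106.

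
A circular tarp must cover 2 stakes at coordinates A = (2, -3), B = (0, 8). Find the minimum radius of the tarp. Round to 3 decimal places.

5.590

The smallest circle enclosing two points has them as diameter endpoints.
Centre = midpoint = (1, 2.5); r² = |AB|²/4 = 125/4 = 31.25.
r = √(31.25) ≈ 5.590.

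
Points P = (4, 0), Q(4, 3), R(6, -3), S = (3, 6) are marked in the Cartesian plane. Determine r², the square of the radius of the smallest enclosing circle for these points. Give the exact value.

A smallest enclosing disk is always determined by at most three of the input points on its boundary.
The farthest pair is R–S with squared distance 90. The circle on this segment as diameter has centre (4.5, 1.5) and r² = 90/4 = 22.5.
Check P: distance² to centre = 2.5 ≤ 22.5, so it lies inside.
All remaining points lie in this disk, and no smaller disk contains both endpoints, so this is the minimum enclosing circle.

22.5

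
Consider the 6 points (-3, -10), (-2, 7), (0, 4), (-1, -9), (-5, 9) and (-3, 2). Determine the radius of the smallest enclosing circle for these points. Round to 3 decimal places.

9.552

The farthest pair is (-3, -10)–(-5, 9) with squared distance 365. The circle on this segment as diameter has centre (-4, -0.5) and r² = 365/4 = 91.25.
Check (-2, 7): distance² to centre = 60.25 ≤ 91.25, so it lies inside.
All remaining points lie in this disk, and no smaller disk contains both endpoints, so this is the minimum enclosing circle.
r = √(91.25) ≈ 9.552.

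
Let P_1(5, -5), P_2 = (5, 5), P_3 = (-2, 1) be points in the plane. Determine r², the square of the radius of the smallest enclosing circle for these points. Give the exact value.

Side lengths²: P_1P_2² = 100, P_1P_3² = 85, P_2P_3² = 65.
Since P_1P_2² = 100 < 85 + 65 = 150, the triangle is acute, so the smallest enclosing circle is the circumcircle.
Circumcentre = (45/14, 0), r² = 5525/196.

5525/196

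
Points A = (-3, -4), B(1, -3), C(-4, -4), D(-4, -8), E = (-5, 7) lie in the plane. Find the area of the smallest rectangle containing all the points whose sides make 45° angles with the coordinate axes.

In coordinates u = x + y, v = x − y the rectangle is axis-aligned; the map (x,y)→(u,v) scales areas by 2.
u-values: -7, -2, -8, -12, 2; range = 2 − (-12) = 14.
v-values: 1, 4, 0, 4, -12; range = 4 − (-12) = 16.
Area = (14 × 16) / 2 = 112.

112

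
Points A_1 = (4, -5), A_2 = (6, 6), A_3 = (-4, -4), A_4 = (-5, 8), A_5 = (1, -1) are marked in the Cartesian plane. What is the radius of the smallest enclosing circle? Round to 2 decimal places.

7.91

By Welzl's lemma the MEC is supported by two points (diametrically opposite) or three points (on a circumcircle).
The farthest pair is A_1–A_4 with squared distance 250. The circle on this segment as diameter has centre (-0.5, 1.5) and r² = 250/4 = 62.5.
Check A_2: distance² to centre = 62.5 ≤ 62.5, so it lies inside.
All remaining points lie in this disk, and no smaller disk contains both endpoints, so this is the minimum enclosing circle.
r = √(62.5) ≈ 7.91.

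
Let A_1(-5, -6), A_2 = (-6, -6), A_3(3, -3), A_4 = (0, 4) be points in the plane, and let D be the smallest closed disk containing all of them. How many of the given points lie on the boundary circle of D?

3

The minimum enclosing circle is determined by three boundary points: A_2, A_3, A_4.
Their circumcentre is (-31/12, -1.25) with r² = 2465/72.
The farthest remaining point A_1 is at distance² 2045/72 ≤ 2465/72.
The points at distance exactly r from the centre are A_2, A_3, A_4 — 3 points.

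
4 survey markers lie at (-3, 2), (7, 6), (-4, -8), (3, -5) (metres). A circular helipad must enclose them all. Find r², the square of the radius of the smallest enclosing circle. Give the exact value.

By Welzl's lemma the MEC is supported by two points (diametrically opposite) or three points (on a circumcircle).
The farthest pair is (7, 6)–(-4, -8) with squared distance 317. The circle on this segment as diameter has centre (1.5, -1) and r² = 317/4 = 79.25.
Check (-3, 2): distance² to centre = 29.25 ≤ 79.25, so it lies inside.
All remaining points lie in this disk, and no smaller disk contains both endpoints, so this is the minimum enclosing circle.

79.25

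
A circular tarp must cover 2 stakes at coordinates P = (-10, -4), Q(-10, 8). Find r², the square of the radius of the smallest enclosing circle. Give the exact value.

The smallest circle enclosing two points has them as diameter endpoints.
Centre = midpoint = (-10, 2); r² = |PQ|²/4 = 144/4 = 36.

36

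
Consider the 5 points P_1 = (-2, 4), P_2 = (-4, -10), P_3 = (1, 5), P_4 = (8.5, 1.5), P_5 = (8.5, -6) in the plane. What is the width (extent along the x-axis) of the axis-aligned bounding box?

12.5

max x = 8.5, min x = -4, so width = 12.5.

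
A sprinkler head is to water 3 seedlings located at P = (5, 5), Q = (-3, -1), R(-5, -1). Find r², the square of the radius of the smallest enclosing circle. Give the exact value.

34

Side lengths²: PQ² = 100, PR² = 136, QR² = 4.
Since PR² = 136 ≥ 100 + 4 = 104, the angle opposite PR is not acute, so the smallest enclosing circle has PR as diameter.
Centre = midpoint of PR = (0, 2), r² = 136/4 = 34.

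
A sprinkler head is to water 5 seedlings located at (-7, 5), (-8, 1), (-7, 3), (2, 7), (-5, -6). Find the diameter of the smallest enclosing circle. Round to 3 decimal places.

The farthest pair is (2, 7)–(-5, -6) with squared distance 218. The circle on this segment as diameter has centre (-1.5, 0.5) and r² = 218/4 = 54.5.
Check (-7, 5): distance² to centre = 50.5 ≤ 54.5, so it lies inside.
All remaining points lie in this disk, and no smaller disk contains both endpoints, so this is the minimum enclosing circle.
Diameter = 2r = 2√(54.5) ≈ 14.765.

14.765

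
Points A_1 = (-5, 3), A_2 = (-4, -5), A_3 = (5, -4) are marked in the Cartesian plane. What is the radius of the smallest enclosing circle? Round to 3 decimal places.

6.103

Side lengths²: A_1A_2² = 65, A_1A_3² = 149, A_2A_3² = 82.
Since A_1A_3² = 149 ≥ 82 + 65 = 147, the angle opposite A_1A_3 is not acute, so the smallest enclosing circle has A_1A_3 as diameter.
Centre = midpoint of A_1A_3 = (0, -0.5), r² = 149/4 = 37.25.
r = √(37.25) ≈ 6.103.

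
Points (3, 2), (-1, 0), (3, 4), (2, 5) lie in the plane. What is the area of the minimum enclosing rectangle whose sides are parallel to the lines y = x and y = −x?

In coordinates u = x + y, v = x − y the rectangle is axis-aligned; the map (x,y)→(u,v) scales areas by 2.
u-values: 5, -1, 7, 7; range = 7 − (-1) = 8.
v-values: 1, -1, -1, -3; range = 1 − (-3) = 4.
Area = (8 × 4) / 2 = 16.

16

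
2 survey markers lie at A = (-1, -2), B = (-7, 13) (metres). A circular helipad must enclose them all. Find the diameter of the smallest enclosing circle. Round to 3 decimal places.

16.155

The smallest circle enclosing two points has them as diameter endpoints.
Centre = midpoint = (-4, 5.5); r² = |AB|²/4 = 261/4 = 65.25.
Diameter = 2r = 2√(65.25) ≈ 16.155.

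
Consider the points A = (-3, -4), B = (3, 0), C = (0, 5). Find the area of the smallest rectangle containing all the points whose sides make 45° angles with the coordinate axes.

In coordinates u = x + y, v = x − y the rectangle is axis-aligned; the map (x,y)→(u,v) scales areas by 2.
u-values: -7, 3, 5; range = 5 − (-7) = 12.
v-values: 1, 3, -5; range = 3 − (-5) = 8.
Area = (12 × 8) / 2 = 48.

48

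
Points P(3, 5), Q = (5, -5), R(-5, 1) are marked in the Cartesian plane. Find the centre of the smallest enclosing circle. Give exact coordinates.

Side lengths²: PQ² = 104, PR² = 80, QR² = 136.
Since QR² = 136 < 104 + 80 = 184, the triangle is acute, so the smallest enclosing circle is the circumcircle.
Circumcentre = (9/11, -7/11), r² = 4420/121.
Centre = (9/11, -7/11).

(9/11, -7/11)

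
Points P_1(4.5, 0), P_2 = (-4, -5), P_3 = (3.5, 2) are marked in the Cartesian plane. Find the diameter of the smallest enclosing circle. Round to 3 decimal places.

Side lengths²: P_1P_2² = 97.25, P_1P_3² = 5, P_2P_3² = 105.25.
Since P_2P_3² = 105.25 ≥ 97.25 + 5 = 102.25, the angle opposite P_2P_3 is not acute, so the smallest enclosing circle has P_2P_3 as diameter.
Centre = midpoint of P_2P_3 = (-0.25, -1.5), r² = 105.25/4 = 26.3125.
Diameter = 2r = 2√(26.3125) ≈ 10.259.

10.259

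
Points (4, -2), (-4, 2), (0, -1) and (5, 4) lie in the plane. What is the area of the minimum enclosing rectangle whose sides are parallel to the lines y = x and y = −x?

66

In coordinates u = x + y, v = x − y the rectangle is axis-aligned; the map (x,y)→(u,v) scales areas by 2.
u-values: 2, -2, -1, 9; range = 9 − (-2) = 11.
v-values: 6, -6, 1, 1; range = 6 − (-6) = 12.
Area = (11 × 12) / 2 = 66.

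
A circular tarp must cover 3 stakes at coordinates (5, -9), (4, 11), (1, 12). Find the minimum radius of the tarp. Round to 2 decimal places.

Call the three points A, B, C in the order given.
Side lengths²: AB² = 401, AC² = 457, BC² = 10.
Since AC² = 457 ≥ 401 + 10 = 411, the angle opposite AC is not acute, so the smallest enclosing circle has AC as diameter.
Centre = midpoint of AC = (3, 1.5), r² = 457/4 = 114.25.
r = √(114.25) ≈ 10.69.

10.69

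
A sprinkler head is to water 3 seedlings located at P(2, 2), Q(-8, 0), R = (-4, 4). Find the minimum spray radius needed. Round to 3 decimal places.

5.099

Side lengths²: PQ² = 104, PR² = 40, QR² = 32.
Since PQ² = 104 ≥ 40 + 32 = 72, the angle opposite PQ is not acute, so the smallest enclosing circle has PQ as diameter.
Centre = midpoint of PQ = (-3, 1), r² = 104/4 = 26.
r = √26 ≈ 5.099.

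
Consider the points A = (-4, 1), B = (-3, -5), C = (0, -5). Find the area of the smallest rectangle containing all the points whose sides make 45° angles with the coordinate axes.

25

In coordinates u = x + y, v = x − y the rectangle is axis-aligned; the map (x,y)→(u,v) scales areas by 2.
u-values: -3, -8, -5; range = -3 − (-8) = 5.
v-values: -5, 2, 5; range = 5 − (-5) = 10.
Area = (5 × 10) / 2 = 25.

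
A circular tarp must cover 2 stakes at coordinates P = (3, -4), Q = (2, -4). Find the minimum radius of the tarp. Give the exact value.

The smallest circle enclosing two points has them as diameter endpoints.
Centre = midpoint = (2.5, -4); r² = |PQ|²/4 = 1/4 = 0.25.
r = √(0.25) = 0.5.

0.5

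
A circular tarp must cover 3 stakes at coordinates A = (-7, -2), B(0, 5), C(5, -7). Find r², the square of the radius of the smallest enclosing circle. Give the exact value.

28561/578

Side lengths²: AB² = 98, AC² = 169, BC² = 169.
Since BC² = 169 < 169 + 98 = 267, the triangle is acute, so the smallest enclosing circle is the circumcircle.
Circumcentre = (1/34, -69/34), r² = 28561/578.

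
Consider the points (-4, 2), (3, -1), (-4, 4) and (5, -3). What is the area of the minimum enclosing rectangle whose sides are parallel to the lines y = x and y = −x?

32

In coordinates u = x + y, v = x − y the rectangle is axis-aligned; the map (x,y)→(u,v) scales areas by 2.
u-values: -2, 2, 0, 2; range = 2 − (-2) = 4.
v-values: -6, 4, -8, 8; range = 8 − (-8) = 16.
Area = (4 × 16) / 2 = 32.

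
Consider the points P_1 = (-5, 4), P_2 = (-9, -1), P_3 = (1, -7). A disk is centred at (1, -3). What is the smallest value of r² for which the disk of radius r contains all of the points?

The required radius is the distance from (1, -3) to the farthest point.
Squared distances: 85, 104, 16.
Maximum is 104, attained at P_2.

104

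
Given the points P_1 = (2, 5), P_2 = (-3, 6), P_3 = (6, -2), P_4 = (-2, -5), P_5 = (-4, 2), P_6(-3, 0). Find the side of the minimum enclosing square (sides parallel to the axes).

11

The bounding box has width 10 and height 11.
An axis-aligned square enclosing the set must have side ≥ max(width, height).
So the minimum side is max(10, 11) = 11.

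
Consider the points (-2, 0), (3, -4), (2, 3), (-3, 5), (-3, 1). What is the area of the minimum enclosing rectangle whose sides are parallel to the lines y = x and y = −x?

In coordinates u = x + y, v = x − y the rectangle is axis-aligned; the map (x,y)→(u,v) scales areas by 2.
u-values: -2, -1, 5, 2, -2; range = 5 − (-2) = 7.
v-values: -2, 7, -1, -8, -4; range = 7 − (-8) = 15.
Area = (7 × 15) / 2 = 52.5.

52.5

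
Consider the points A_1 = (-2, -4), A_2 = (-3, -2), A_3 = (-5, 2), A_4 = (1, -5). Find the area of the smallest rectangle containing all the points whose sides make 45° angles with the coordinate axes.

19.5

In coordinates u = x + y, v = x − y the rectangle is axis-aligned; the map (x,y)→(u,v) scales areas by 2.
u-values: -6, -5, -3, -4; range = -3 − (-6) = 3.
v-values: 2, -1, -7, 6; range = 6 − (-7) = 13.
Area = (3 × 13) / 2 = 19.5.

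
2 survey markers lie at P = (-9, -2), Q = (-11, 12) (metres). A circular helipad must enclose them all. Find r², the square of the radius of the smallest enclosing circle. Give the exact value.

50

The smallest circle enclosing two points has them as diameter endpoints.
Centre = midpoint = (-10, 5); r² = |PQ|²/4 = 200/4 = 50.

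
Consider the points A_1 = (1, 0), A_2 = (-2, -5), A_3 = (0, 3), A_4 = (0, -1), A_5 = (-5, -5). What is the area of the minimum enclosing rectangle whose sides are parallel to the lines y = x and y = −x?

39

In coordinates u = x + y, v = x − y the rectangle is axis-aligned; the map (x,y)→(u,v) scales areas by 2.
u-values: 1, -7, 3, -1, -10; range = 3 − (-10) = 13.
v-values: 1, 3, -3, 1, 0; range = 3 − (-3) = 6.
Area = (13 × 6) / 2 = 39.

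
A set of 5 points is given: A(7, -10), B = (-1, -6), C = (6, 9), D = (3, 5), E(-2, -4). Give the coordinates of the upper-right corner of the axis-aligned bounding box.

(7, 9)

x-range [-2, 7], y-range [-10, 9].
The upper-right corner is (7, 9).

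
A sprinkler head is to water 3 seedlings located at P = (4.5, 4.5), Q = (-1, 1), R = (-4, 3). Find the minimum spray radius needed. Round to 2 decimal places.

Side lengths²: PQ² = 42.5, PR² = 74.5, QR² = 13.
Since PR² = 74.5 ≥ 42.5 + 13 = 55.5, the angle opposite PR is not acute, so the smallest enclosing circle has PR as diameter.
Centre = midpoint of PR = (0.25, 3.75), r² = 74.5/4 = 18.625.
r = √(18.625) ≈ 4.32.

4.32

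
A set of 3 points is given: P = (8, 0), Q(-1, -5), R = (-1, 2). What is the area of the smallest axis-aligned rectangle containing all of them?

x ranges over [-1, 8], width 9.
y ranges over [-5, 2], height 7.
Area = 9 × 7 = 63.

63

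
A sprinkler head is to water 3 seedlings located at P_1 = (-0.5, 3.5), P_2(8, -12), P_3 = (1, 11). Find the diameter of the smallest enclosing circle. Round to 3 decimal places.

Side lengths²: P_1P_2² = 312.5, P_1P_3² = 58.5, P_2P_3² = 578.
Since P_2P_3² = 578 ≥ 312.5 + 58.5 = 371, the angle opposite P_2P_3 is not acute, so the smallest enclosing circle has P_2P_3 as diameter.
Centre = midpoint of P_2P_3 = (4.5, -0.5), r² = 578/4 = 144.5.
Diameter = 2r = 2√(144.5) ≈ 24.042.

24.042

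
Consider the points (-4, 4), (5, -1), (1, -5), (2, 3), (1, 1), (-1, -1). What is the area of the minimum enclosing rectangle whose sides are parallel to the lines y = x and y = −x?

In coordinates u = x + y, v = x − y the rectangle is axis-aligned; the map (x,y)→(u,v) scales areas by 2.
u-values: 0, 4, -4, 5, 2, -2; range = 5 − (-4) = 9.
v-values: -8, 6, 6, -1, 0, 0; range = 6 − (-8) = 14.
Area = (9 × 14) / 2 = 63.

63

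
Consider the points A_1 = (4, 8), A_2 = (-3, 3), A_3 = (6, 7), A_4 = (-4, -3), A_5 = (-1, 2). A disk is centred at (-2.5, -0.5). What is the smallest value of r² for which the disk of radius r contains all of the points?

128.5

The required radius is the distance from (-2.5, -0.5) to the farthest point.
Squared distances: 114.5, 12.5, 128.5, 8.5, 8.5.
Maximum is 128.5, attained at A_3.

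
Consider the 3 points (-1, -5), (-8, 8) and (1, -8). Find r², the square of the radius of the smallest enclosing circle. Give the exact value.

84.25

Call the three points A, B, C in the order given.
Side lengths²: AB² = 218, AC² = 13, BC² = 337.
Since BC² = 337 ≥ 218 + 13 = 231, the angle opposite BC is not acute, so the smallest enclosing circle has BC as diameter.
Centre = midpoint of BC = (-3.5, 0), r² = 337/4 = 84.25.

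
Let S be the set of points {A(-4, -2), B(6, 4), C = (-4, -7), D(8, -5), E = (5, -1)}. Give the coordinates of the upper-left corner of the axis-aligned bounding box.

(-4, 4)

x-range [-4, 8], y-range [-7, 4].
The upper-left corner is (-4, 4).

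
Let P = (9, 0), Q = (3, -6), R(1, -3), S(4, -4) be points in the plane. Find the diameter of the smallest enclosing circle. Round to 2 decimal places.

The minimum enclosing circle is determined by three boundary points: P, Q, R.
Their circumcentre is (5.3, -2.3) with r² = 18.98.
The farthest remaining point S is at distance² 4.58 ≤ 18.98.
Diameter = 2r = 2√(18.98) ≈ 8.71.

8.71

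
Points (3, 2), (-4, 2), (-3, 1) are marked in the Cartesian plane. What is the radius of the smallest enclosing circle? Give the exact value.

3.5

Call the three points A, B, C in the order given.
Side lengths²: AB² = 49, AC² = 37, BC² = 2.
Since AB² = 49 ≥ 37 + 2 = 39, the angle opposite AB is not acute, so the smallest enclosing circle has AB as diameter.
Centre = midpoint of AB = (-0.5, 2), r² = 49/4 = 12.25.
r = √(12.25) = 3.5.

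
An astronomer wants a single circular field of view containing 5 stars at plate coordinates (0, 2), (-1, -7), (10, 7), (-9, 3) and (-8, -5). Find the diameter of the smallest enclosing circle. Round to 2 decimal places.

The farthest pair is (10, 7)–(-8, -5) with squared distance 468. The circle on this segment as diameter has centre (1, 1) and r² = 468/4 = 117.
Check (0, 2): distance² to centre = 2 ≤ 117, so it lies inside.
All remaining points lie in this disk, and no smaller disk contains both endpoints, so this is the minimum enclosing circle.
Diameter = 2r = 2√117 ≈ 21.63.

21.63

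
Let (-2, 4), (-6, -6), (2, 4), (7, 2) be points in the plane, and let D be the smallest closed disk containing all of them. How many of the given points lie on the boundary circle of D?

2

A smallest enclosing disk is always determined by at most three of the input points on its boundary.
The farthest pair is (-6, -6)–(7, 2) with squared distance 233. The circle on this segment as diameter has centre (0.5, -2) and r² = 233/4 = 58.25.
Check (-2, 4): distance² to centre = 42.25 ≤ 58.25, so it lies inside.
All remaining points lie in this disk, and no smaller disk contains both endpoints, so this is the minimum enclosing circle.
The points at distance exactly r from the centre are (-6, -6), (7, 2) — 2 points.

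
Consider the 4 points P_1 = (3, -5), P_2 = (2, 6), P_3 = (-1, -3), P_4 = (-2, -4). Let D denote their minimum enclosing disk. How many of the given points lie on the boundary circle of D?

3

The minimum enclosing circle is determined by three boundary points: P_1, P_2, P_4.
Their circumcentre is (40/27, 11/27) with r² = 22997/729.
The farthest remaining point P_3 is at distance² 12953/729 ≤ 22997/729.
The points at distance exactly r from the centre are P_1, P_2, P_4 — 3 points.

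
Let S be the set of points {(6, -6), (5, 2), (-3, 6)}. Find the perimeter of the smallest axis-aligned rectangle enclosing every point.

42

Width = max x − min x = 6 − (-3) = 9.
Height = max y − min y = 6 − (-6) = 12.
Perimeter = 2(9 + 12) = 42.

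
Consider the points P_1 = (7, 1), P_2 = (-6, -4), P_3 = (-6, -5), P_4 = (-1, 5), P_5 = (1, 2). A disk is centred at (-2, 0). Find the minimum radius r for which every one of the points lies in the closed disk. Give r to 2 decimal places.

The required radius is the distance from (-2, 0) to the farthest point.
Squared distances: 82, 32, 41, 26, 13.
Maximum is 82, attained at P_1.
r = √82 ≈ 9.06.

9.06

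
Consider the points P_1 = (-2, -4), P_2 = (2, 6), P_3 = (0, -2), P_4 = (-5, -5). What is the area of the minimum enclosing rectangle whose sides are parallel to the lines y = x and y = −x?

In coordinates u = x + y, v = x − y the rectangle is axis-aligned; the map (x,y)→(u,v) scales areas by 2.
u-values: -6, 8, -2, -10; range = 8 − (-10) = 18.
v-values: 2, -4, 2, 0; range = 2 − (-4) = 6.
Area = (18 × 6) / 2 = 54.

54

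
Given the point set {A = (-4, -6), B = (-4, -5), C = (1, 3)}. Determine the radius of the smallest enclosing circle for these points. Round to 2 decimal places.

Side lengths²: AB² = 1, AC² = 106, BC² = 89.
Since AC² = 106 ≥ 89 + 1 = 90, the angle opposite AC is not acute, so the smallest enclosing circle has AC as diameter.
Centre = midpoint of AC = (-1.5, -1.5), r² = 106/4 = 26.5.
r = √(26.5) ≈ 5.15.

5.15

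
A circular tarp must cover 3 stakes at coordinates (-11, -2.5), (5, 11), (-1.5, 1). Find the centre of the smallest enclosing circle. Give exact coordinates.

(-3, 4.25)

Call the three points A, B, C in the order given.
Side lengths²: AB² = 438.25, AC² = 102.5, BC² = 142.25.
Since AB² = 438.25 ≥ 142.25 + 102.5 = 244.75, the angle opposite AB is not acute, so the smallest enclosing circle has AB as diameter.
Centre = midpoint of AB = (-3, 4.25), r² = 438.25/4 = 109.5625.
Centre = (-3, 4.25).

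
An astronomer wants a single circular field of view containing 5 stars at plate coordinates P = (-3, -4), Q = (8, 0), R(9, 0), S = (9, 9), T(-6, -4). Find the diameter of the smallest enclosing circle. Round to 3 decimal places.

The minimum enclosing circle of a finite set is fixed by two of the points (as a diameter) or three (as a circumcircle).
The farthest pair is S–T with squared distance 394. The circle on this segment as diameter has centre (1.5, 2.5) and r² = 394/4 = 98.5.
Check P: distance² to centre = 62.5 ≤ 98.5, so it lies inside.
All remaining points lie in this disk, and no smaller disk contains both endpoints, so this is the minimum enclosing circle.
Diameter = 2r = 2√(98.5) ≈ 19.849.

19.849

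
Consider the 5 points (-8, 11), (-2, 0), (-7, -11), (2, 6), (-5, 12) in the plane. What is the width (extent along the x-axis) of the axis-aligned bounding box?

max x = 2, min x = -8, so width = 10.

10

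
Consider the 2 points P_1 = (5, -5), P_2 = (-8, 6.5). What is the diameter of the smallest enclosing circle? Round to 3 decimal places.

The smallest circle enclosing two points has them as diameter endpoints.
Centre = midpoint = (-1.5, 0.75); r² = |P_1P_2|²/4 = 301.25/4 = 75.3125.
Diameter = 2r = 2√(75.3125) ≈ 17.357.

17.357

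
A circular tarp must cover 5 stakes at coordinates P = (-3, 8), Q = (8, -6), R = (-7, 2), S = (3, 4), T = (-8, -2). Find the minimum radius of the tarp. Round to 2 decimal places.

The minimum enclosing circle of a finite set is fixed by two of the points (as a diameter) or three (as a circumcircle).
The minimum enclosing circle is determined by three boundary points: P, Q, T.
Their circumcentre is (17/18, -2/9) with r² = 26945/324.
The farthest remaining point R is at distance² 22049/324 ≤ 26945/324.
r = √(26945/324) ≈ 9.12.

9.12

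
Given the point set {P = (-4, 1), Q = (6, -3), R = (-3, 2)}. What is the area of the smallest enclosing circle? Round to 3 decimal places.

Side lengths²: PQ² = 116, PR² = 2, QR² = 106.
Since PQ² = 116 ≥ 106 + 2 = 108, the angle opposite PQ is not acute, so the smallest enclosing circle has PQ as diameter.
Centre = midpoint of PQ = (1, -1), r² = 116/4 = 29.
Area = π·r² = π·29 ≈ 91.106.

91.106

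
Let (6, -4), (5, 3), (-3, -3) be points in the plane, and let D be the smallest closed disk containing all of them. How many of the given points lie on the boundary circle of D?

3

Call the three points A, B, C in the order given.
Side lengths²: AB² = 50, AC² = 82, BC² = 100.
Since BC² = 100 < 82 + 50 = 132, the triangle is acute, so the smallest enclosing circle is the circumcircle.
Circumcentre = (55/31, -32/31), r² = 25625/961.
The points at distance exactly r from the centre are (6, -4), (5, 3), (-3, -3) — 3 points.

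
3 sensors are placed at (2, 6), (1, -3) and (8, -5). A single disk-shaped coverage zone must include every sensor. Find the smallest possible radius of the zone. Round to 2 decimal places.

6.26

Call the three points A, B, C in the order given.
Side lengths²: AB² = 82, AC² = 157, BC² = 53.
Since AC² = 157 ≥ 82 + 53 = 135, the angle opposite AC is not acute, so the smallest enclosing circle has AC as diameter.
Centre = midpoint of AC = (5, 0.5), r² = 157/4 = 39.25.
r = √(39.25) ≈ 6.26.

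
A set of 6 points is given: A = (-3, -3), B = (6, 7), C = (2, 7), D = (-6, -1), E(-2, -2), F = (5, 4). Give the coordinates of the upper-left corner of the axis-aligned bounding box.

(-6, 7)

x-range [-6, 6], y-range [-3, 7].
The upper-left corner is (-6, 7).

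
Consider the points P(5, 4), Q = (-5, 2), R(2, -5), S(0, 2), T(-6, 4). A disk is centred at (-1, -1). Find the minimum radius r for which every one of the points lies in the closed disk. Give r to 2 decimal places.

7.81

The required radius is the distance from (-1, -1) to the farthest point.
Squared distances: 61, 25, 25, 10, 50.
Maximum is 61, attained at P.
r = √61 ≈ 7.81.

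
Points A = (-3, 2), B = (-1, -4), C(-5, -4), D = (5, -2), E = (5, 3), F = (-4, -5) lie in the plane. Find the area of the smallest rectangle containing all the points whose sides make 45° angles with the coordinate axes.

102

In coordinates u = x + y, v = x − y the rectangle is axis-aligned; the map (x,y)→(u,v) scales areas by 2.
u-values: -1, -5, -9, 3, 8, -9; range = 8 − (-9) = 17.
v-values: -5, 3, -1, 7, 2, 1; range = 7 − (-5) = 12.
Area = (17 × 12) / 2 = 102.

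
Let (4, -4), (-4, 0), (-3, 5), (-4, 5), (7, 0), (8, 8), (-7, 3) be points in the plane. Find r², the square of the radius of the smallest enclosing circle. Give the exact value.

66.40625

A smallest enclosing disk is always determined by at most three of the input points on its boundary.
The minimum enclosing circle is determined by three boundary points: (4, -4), (8, 8), (-7, 3).
Their circumcentre is (1.125, 3.625) with r² = 66.40625.
The farthest remaining point (7, 0) is at distance² 47.65625 ≤ 66.40625.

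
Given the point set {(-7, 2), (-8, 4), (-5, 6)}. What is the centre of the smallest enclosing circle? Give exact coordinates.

Call the three points A, B, C in the order given.
Side lengths²: AB² = 5, AC² = 20, BC² = 13.
Since AC² = 20 ≥ 13 + 5 = 18, the angle opposite AC is not acute, so the smallest enclosing circle has AC as diameter.
Centre = midpoint of AC = (-6, 4), r² = 20/4 = 5.
Centre = (-6, 4).

(-6, 4)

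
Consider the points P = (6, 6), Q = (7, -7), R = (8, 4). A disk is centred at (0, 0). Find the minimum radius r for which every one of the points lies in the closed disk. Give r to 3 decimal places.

9.899

The required radius is the distance from (0, 0) to the farthest point.
Squared distances: 72, 98, 80.
Maximum is 98, attained at Q.
r = √98 ≈ 9.899.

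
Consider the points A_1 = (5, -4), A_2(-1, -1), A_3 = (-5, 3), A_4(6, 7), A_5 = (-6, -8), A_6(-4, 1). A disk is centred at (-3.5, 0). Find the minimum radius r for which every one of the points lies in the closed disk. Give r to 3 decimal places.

The required radius is the distance from (-3.5, 0) to the farthest point.
Squared distances: 88.25, 7.25, 11.25, 139.25, 70.25, 1.25.
Maximum is 139.25, attained at A_4.
r = √(139.25) ≈ 11.800.

11.800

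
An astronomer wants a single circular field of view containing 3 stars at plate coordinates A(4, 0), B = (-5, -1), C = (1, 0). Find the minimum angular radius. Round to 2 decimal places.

4.53

Side lengths²: AB² = 82, AC² = 9, BC² = 37.
Since AB² = 82 ≥ 37 + 9 = 46, the angle opposite AB is not acute, so the smallest enclosing circle has AB as diameter.
Centre = midpoint of AB = (-0.5, -0.5), r² = 82/4 = 20.5.
r = √(20.5) ≈ 4.53.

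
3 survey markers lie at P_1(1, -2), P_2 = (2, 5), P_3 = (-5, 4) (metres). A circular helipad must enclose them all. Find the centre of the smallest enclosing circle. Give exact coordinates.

Side lengths²: P_1P_2² = 50, P_1P_3² = 72, P_2P_3² = 50.
Since P_1P_3² = 72 < 50 + 50 = 100, the triangle is acute, so the smallest enclosing circle is the circumcircle.
Circumcentre = (-1.125, 1.875), r² = 19.53125.
Centre = (-1.125, 1.875).

(-1.125, 1.875)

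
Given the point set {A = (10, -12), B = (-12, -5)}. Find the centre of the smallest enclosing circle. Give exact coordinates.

(-1, -8.5)

The smallest circle enclosing two points has them as diameter endpoints.
Centre = midpoint = (-1, -8.5); r² = |AB|²/4 = 533/4 = 133.25.
Centre = (-1, -8.5).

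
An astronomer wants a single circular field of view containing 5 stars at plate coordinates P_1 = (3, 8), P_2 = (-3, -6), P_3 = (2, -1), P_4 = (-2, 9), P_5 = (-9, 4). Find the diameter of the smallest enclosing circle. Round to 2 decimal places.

15.60

The minimum enclosing circle of a finite set is fixed by two of the points (as a diameter) or three (as a circumcircle).
The minimum enclosing circle is determined by three boundary points: P_1, P_2, P_5.
Their circumcentre is (-14/9, 5/3) with r² = 4930/81.
The farthest remaining point P_4 is at distance² 4372/81 ≤ 4930/81.
Diameter = 2r = 2√(4930/81) ≈ 15.60.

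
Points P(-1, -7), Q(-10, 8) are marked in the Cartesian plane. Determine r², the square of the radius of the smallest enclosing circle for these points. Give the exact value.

76.5

The smallest circle enclosing two points has them as diameter endpoints.
Centre = midpoint = (-5.5, 0.5); r² = |PQ|²/4 = 306/4 = 76.5.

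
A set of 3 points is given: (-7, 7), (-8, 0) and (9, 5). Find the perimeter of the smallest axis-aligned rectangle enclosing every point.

Width = max x − min x = 9 − (-8) = 17.
Height = max y − min y = 7 − 0 = 7.
Perimeter = 2(17 + 7) = 48.

48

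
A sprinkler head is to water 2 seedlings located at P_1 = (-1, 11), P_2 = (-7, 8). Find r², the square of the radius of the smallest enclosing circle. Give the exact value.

The smallest circle enclosing two points has them as diameter endpoints.
Centre = midpoint = (-4, 9.5); r² = |P_1P_2|²/4 = 45/4 = 11.25.

11.25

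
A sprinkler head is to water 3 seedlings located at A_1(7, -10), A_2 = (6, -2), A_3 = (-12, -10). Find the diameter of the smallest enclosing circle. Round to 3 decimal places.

19.851

Side lengths²: A_1A_2² = 65, A_1A_3² = 361, A_2A_3² = 388.
Since A_2A_3² = 388 < 361 + 65 = 426, the triangle is acute, so the smallest enclosing circle is the circumcircle.
Circumcentre = (-2.5, -7.125), r² = 98.515625.
Diameter = 2r = 2√(98.515625) ≈ 19.851.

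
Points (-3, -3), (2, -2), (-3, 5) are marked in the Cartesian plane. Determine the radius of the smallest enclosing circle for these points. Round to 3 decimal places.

4.386

Call the three points A, B, C in the order given.
Side lengths²: AB² = 26, AC² = 64, BC² = 74.
Since BC² = 74 < 64 + 26 = 90, the triangle is acute, so the smallest enclosing circle is the circumcircle.
Circumcentre = (-1.2, 1), r² = 19.24.
r = √(19.24) ≈ 4.386.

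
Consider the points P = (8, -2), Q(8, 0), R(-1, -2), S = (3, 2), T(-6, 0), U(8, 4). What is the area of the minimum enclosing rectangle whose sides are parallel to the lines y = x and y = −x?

144

In coordinates u = x + y, v = x − y the rectangle is axis-aligned; the map (x,y)→(u,v) scales areas by 2.
u-values: 6, 8, -3, 5, -6, 12; range = 12 − (-6) = 18.
v-values: 10, 8, 1, 1, -6, 4; range = 10 − (-6) = 16.
Area = (18 × 16) / 2 = 144.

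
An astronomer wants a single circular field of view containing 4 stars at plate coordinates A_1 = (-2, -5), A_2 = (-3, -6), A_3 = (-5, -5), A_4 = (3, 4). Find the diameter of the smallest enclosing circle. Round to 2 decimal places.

12.04

By Welzl's lemma the MEC is supported by two points (diametrically opposite) or three points (on a circumcircle).
The farthest pair is A_3–A_4 with squared distance 145. The circle on this segment as diameter has centre (-1, -0.5) and r² = 145/4 = 36.25.
Check A_1: distance² to centre = 21.25 ≤ 36.25, so it lies inside.
All remaining points lie in this disk, and no smaller disk contains both endpoints, so this is the minimum enclosing circle.
Diameter = 2r = 2√(36.25) ≈ 12.04.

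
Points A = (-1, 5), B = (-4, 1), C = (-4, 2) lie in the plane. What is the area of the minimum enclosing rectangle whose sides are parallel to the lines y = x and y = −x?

3.5

In coordinates u = x + y, v = x − y the rectangle is axis-aligned; the map (x,y)→(u,v) scales areas by 2.
u-values: 4, -3, -2; range = 4 − (-3) = 7.
v-values: -6, -5, -6; range = -5 − (-6) = 1.
Area = (7 × 1) / 2 = 3.5.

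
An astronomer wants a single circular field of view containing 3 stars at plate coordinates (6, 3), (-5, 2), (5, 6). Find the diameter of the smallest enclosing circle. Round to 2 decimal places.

Call the three points A, B, C in the order given.
Side lengths²: AB² = 122, AC² = 10, BC² = 116.
Since AB² = 122 < 116 + 10 = 126, the triangle is acute, so the smallest enclosing circle is the circumcircle.
Circumcentre = (8/17, 48/17), r² = 8845/289.
Diameter = 2r = 2√(8845/289) ≈ 11.06.

11.06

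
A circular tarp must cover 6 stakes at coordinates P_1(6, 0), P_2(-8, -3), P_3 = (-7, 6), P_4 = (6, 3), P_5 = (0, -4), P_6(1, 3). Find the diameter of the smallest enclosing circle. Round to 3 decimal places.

By Welzl's lemma the MEC is supported by two points (diametrically opposite) or three points (on a circumcircle).
The minimum enclosing circle is determined by three boundary points: P_2, P_3, P_4.
Their circumcentre is (-1.35, 49/60) with r² = 105821/1800.
The farthest remaining point P_1 is at distance² 98441/1800 ≤ 105821/1800.
Diameter = 2r = 2√(105821/1800) ≈ 15.335.

15.335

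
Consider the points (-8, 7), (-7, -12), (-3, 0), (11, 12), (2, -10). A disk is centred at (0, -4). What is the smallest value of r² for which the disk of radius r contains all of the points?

The required radius is the distance from (0, -4) to the farthest point.
Squared distances: 185, 113, 25, 377, 40.
Maximum is 377, attained at (11, 12).

377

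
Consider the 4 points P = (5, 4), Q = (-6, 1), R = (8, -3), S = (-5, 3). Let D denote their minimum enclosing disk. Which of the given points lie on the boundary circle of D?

Q, R

A smallest enclosing disk is always determined by at most three of the input points on its boundary.
The farthest pair is Q–R with squared distance 212. The circle on this segment as diameter has centre (1, -1) and r² = 212/4 = 53.
Check P: distance² to centre = 41 ≤ 53, so it lies inside.
All remaining points lie in this disk, and no smaller disk contains both endpoints, so this is the minimum enclosing circle.
The points at distance exactly r from the centre are Q, R — 2 points.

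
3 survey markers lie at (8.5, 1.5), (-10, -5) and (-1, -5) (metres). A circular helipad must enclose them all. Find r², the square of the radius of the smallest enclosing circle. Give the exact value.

96.125

Call the three points A, B, C in the order given.
Side lengths²: AB² = 384.5, AC² = 132.5, BC² = 81.
Since AB² = 384.5 ≥ 132.5 + 81 = 213.5, the angle opposite AB is not acute, so the smallest enclosing circle has AB as diameter.
Centre = midpoint of AB = (-0.75, -1.75), r² = 384.5/4 = 96.125.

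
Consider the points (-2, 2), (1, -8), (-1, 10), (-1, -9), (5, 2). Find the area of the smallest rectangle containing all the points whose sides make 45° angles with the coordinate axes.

In coordinates u = x + y, v = x − y the rectangle is axis-aligned; the map (x,y)→(u,v) scales areas by 2.
u-values: 0, -7, 9, -10, 7; range = 9 − (-10) = 19.
v-values: -4, 9, -11, 8, 3; range = 9 − (-11) = 20.
Area = (19 × 20) / 2 = 190.

190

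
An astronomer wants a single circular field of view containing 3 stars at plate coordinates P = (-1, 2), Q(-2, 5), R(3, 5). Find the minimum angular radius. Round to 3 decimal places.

2.635

Side lengths²: PQ² = 10, PR² = 25, QR² = 25.
Since QR² = 25 < 25 + 10 = 35, the triangle is acute, so the smallest enclosing circle is the circumcircle.
Circumcentre = (0.5, 25/6), r² = 125/18.
r = √(125/18) ≈ 2.635.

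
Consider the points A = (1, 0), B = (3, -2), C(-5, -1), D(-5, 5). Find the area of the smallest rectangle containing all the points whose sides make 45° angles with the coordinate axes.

52.5

In coordinates u = x + y, v = x − y the rectangle is axis-aligned; the map (x,y)→(u,v) scales areas by 2.
u-values: 1, 1, -6, 0; range = 1 − (-6) = 7.
v-values: 1, 5, -4, -10; range = 5 − (-10) = 15.
Area = (7 × 15) / 2 = 52.5.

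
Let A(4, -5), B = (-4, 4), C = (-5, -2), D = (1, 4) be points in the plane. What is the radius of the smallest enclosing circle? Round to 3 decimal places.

A smallest enclosing disk is always determined by at most three of the input points on its boundary.
The farthest pair is A–B with squared distance 145. The circle on this segment as diameter has centre (0, -0.5) and r² = 145/4 = 36.25.
Check C: distance² to centre = 27.25 ≤ 36.25, so it lies inside.
All remaining points lie in this disk, and no smaller disk contains both endpoints, so this is the minimum enclosing circle.
r = √(36.25) ≈ 6.021.

6.021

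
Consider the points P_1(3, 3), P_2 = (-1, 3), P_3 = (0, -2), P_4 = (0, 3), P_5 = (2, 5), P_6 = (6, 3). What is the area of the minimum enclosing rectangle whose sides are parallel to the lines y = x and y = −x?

In coordinates u = x + y, v = x − y the rectangle is axis-aligned; the map (x,y)→(u,v) scales areas by 2.
u-values: 6, 2, -2, 3, 7, 9; range = 9 − (-2) = 11.
v-values: 0, -4, 2, -3, -3, 3; range = 3 − (-4) = 7.
Area = (11 × 7) / 2 = 38.5.

38.5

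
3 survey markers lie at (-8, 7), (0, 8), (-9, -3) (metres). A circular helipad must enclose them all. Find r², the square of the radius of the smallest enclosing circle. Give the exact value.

50.5

Call the three points A, B, C in the order given.
Side lengths²: AB² = 65, AC² = 101, BC² = 202.
Since BC² = 202 ≥ 101 + 65 = 166, the angle opposite BC is not acute, so the smallest enclosing circle has BC as diameter.
Centre = midpoint of BC = (-4.5, 2.5), r² = 202/4 = 50.5.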